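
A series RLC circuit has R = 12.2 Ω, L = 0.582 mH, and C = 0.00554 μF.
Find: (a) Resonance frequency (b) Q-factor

Step 1 — Resonance condition Im(Z)=0 gives ω₀ = 1/√(LC).
Step 2 — ω₀ = 1/√(0.000582·5.54e-09) = 5.569e+05 rad/s.
Step 3 — f₀ = ω₀/(2π) = 8.863e+04 Hz.
Step 4 — Series Q: Q = ω₀L/R = 5.569e+05·0.000582/12.2 = 26.57.

(a) f₀ = 8.863e+04 Hz  (b) Q = 26.57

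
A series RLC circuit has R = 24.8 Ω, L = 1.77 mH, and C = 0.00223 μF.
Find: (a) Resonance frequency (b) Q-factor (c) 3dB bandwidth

Step 1 — Resonance condition Im(Z)=0 gives ω₀ = 1/√(LC).
Step 2 — ω₀ = 1/√(0.00177·2.23e-09) = 5.033e+05 rad/s.
Step 3 — f₀ = ω₀/(2π) = 8.011e+04 Hz.
Step 4 — Series Q: Q = ω₀L/R = 5.033e+05·0.00177/24.8 = 35.92.
Step 5 — 3dB bandwidth: Δω = ω₀/Q = 1.401e+04 rad/s; BW = Δω/(2π) = 2230 Hz.

(a) f₀ = 8.011e+04 Hz  (b) Q = 35.92  (c) BW = 2230 Hz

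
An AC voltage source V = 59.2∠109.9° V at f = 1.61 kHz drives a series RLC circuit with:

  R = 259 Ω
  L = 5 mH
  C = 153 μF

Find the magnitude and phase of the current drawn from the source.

Step 1 — Angular frequency: ω = 2π·f = 2π·1610 = 1.012e+04 rad/s.
Step 2 — Component impedances:
  R: Z = R = 259 Ω
  L: Z = jωL = j·1.012e+04·0.005 = 0 + j50.58 Ω
  C: Z = 1/(jωC) = -j/(ω·C) = 0 - j0.6461 Ω
Step 3 — Series combination: Z_total = R + L + C = 259 + j49.93 Ω = 263.8∠10.9° Ω.
Step 4 — Source phasor: V = 59.2∠109.9° V = -20.15 + j55.67 V.
Step 5 — Ohm's law: I = V / Z_total = (-20.15 + j55.67) / (259 + j49.93) = -0.03506 + j0.2217 A.
Step 6 — Convert to polar: |I| = 0.2244 A, ∠I = 99.0°.

I = 0.2244∠99.0° A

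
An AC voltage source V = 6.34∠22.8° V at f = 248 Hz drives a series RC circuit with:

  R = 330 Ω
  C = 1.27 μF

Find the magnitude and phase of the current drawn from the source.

Step 1 — Angular frequency: ω = 2π·f = 2π·248 = 1558 rad/s.
Step 2 — Component impedances:
  R: Z = R = 330 Ω
  C: Z = 1/(jωC) = -j/(ω·C) = 0 - j505.3 Ω
Step 3 — Series combination: Z_total = R + C = 330 - j505.3 Ω = 603.5∠-56.9° Ω.
Step 4 — Source phasor: V = 6.34∠22.8° V = 5.845 + j2.457 V.
Step 5 — Ohm's law: I = V / Z_total = (5.845 + j2.457) / (330 - j505.3) = 0.001887 + j0.01033 A.
Step 6 — Convert to polar: |I| = 0.0105 A, ∠I = 79.7°.

I = 0.0105∠79.7° A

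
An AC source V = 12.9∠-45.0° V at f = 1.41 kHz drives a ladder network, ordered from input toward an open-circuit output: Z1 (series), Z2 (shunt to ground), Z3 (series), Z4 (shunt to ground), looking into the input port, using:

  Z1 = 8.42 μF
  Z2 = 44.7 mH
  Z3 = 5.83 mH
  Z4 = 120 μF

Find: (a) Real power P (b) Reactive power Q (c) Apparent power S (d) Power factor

Step 1 — Angular frequency: ω = 2π·f = 2π·1410 = 8859 rad/s.
Step 2 — Component impedances:
  Z1: Z = 1/(jωC) = -j/(ω·C) = 0 - j13.41 Ω
  Z2: Z = jωL = j·8859·0.0447 = 0 + j396 Ω
  Z3: Z = jωL = j·8859·0.00583 = 0 + j51.65 Ω
  Z4: Z = 1/(jωC) = -j/(ω·C) = 0 - j0.9406 Ω
Step 3 — Ladder network (open output): work backward from the far end, alternating series and parallel combinations. Z_in = 0 + j31.55 Ω = 31.55∠90.0° Ω.
Step 4 — Source phasor: V = 12.9∠-45.0° V = 9.122 - j9.122 V.
Step 5 — Current: I = V / Z = -0.2891 - j0.2891 A = 0.4089∠-135.0° A.
Step 6 — Complex power: S = V·I* = 0 + j5.275 VA.
Step 7 — Real power: P = Re(S) = 0 W.
Step 8 — Reactive power: Q = Im(S) = 5.275 VAR.
Step 9 — Apparent power: |S| = 5.275 VA.
Step 10 — Power factor: PF = P/|S| = 0 (lagging).

(a) P = 0 W  (b) Q = 5.275 VAR  (c) S = 5.275 VA  (d) PF = 0 (lagging)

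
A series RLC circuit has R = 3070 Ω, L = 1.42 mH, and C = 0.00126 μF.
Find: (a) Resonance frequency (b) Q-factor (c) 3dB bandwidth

Step 1 — Resonance condition Im(Z)=0 gives ω₀ = 1/√(LC).
Step 2 — ω₀ = 1/√(0.00142·1.26e-09) = 7.476e+05 rad/s.
Step 3 — f₀ = ω₀/(2π) = 1.19e+05 Hz.
Step 4 — Series Q: Q = ω₀L/R = 7.476e+05·0.00142/3070 = 0.3458.
Step 5 — 3dB bandwidth: Δω = ω₀/Q = 2.162e+06 rad/s; BW = Δω/(2π) = 3.441e+05 Hz.

(a) f₀ = 1.19e+05 Hz  (b) Q = 0.3458  (c) BW = 3.441e+05 Hz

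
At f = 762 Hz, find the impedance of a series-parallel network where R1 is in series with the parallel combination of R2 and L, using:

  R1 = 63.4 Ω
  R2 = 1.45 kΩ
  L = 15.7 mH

Step 1 — Angular frequency: ω = 2π·f = 2π·762 = 4788 rad/s.
Step 2 — Component impedances:
  R1: Z = R = 63.4 Ω
  R2: Z = R = 1450 Ω
  L: Z = jωL = j·4788·0.0157 = 0 + j75.17 Ω
Step 3 — Parallel branch: R2 || L = 1/(1/R2 + 1/L) = 3.886 + j74.97 Ω.
Step 4 — Series with R1: Z_total = R1 + (R2 || L) = 67.29 + j74.97 Ω = 100.7∠48.1° Ω.

Z = 67.29 + j74.97 Ω = 100.7∠48.1° Ω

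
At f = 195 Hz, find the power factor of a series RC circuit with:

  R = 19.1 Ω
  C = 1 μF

Step 1 — Angular frequency: ω = 2π·f = 2π·195 = 1225 rad/s.
Step 2 — Component impedances:
  R: Z = R = 19.1 Ω
  C: Z = 1/(jωC) = -j/(ω·C) = 0 - j816.2 Ω
Step 3 — Series combination: Z_total = R + C = 19.1 - j816.2 Ω = 816.4∠-88.7° Ω.
Step 4 — Power factor: PF = cos(φ) = Re(Z)/|Z| = 19.1/816.4 = 0.0234.
Step 5 — Type: Im(Z) = -816.2 ⇒ leading (phase φ = -88.7°).

PF = 0.0234 (leading, φ = -88.7°)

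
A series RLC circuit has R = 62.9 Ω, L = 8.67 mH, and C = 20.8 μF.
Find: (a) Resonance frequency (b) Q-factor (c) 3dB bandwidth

Step 1 — Resonance: ω₀ = 1/√(LC) = 1/√(0.00867·2.08e-05) = 2355 rad/s.
Step 2 — f₀ = ω₀/(2π) = 374.8 Hz.
Step 3 — Series Q: Q = ω₀L/R = 2355·0.00867/62.9 = 0.3246.
Step 4 — Bandwidth: Δω = ω₀/Q = 7255 rad/s; BW = Δω/(2π) = 1155 Hz.

(a) f₀ = 374.8 Hz  (b) Q = 0.3246  (c) BW = 1155 Hz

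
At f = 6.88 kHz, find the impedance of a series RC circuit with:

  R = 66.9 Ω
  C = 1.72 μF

Step 1 — Angular frequency: ω = 2π·f = 2π·6880 = 4.323e+04 rad/s.
Step 2 — Component impedances:
  R: Z = R = 66.9 Ω
  C: Z = 1/(jωC) = -j/(ω·C) = 0 - j13.45 Ω
Step 3 — Series combination: Z_total = R + C = 66.9 - j13.45 Ω = 68.24∠-11.4° Ω.

Z = 66.9 - j13.45 Ω = 68.24∠-11.4° Ω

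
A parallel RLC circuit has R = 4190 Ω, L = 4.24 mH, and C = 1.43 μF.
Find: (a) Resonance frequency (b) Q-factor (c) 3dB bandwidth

Step 1 — Resonance: ω₀ = 1/√(LC) = 1/√(0.00424·1.43e-06) = 1.284e+04 rad/s.
Step 2 — f₀ = ω₀/(2π) = 2044 Hz.
Step 3 — Parallel Q: Q = R/(ω₀L) = 4190/(1.284e+04·0.00424) = 76.95.
Step 4 — Bandwidth: Δω = ω₀/Q = 166.9 rad/s; BW = Δω/(2π) = 26.56 Hz.

(a) f₀ = 2044 Hz  (b) Q = 76.95  (c) BW = 26.56 Hz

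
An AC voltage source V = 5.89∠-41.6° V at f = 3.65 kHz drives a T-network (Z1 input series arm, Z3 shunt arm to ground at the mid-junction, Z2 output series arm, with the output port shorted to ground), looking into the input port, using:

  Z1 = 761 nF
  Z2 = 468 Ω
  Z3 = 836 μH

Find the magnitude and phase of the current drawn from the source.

Step 1 — Angular frequency: ω = 2π·f = 2π·3650 = 2.293e+04 rad/s.
Step 2 — Component impedances:
  Z1: Z = 1/(jωC) = -j/(ω·C) = 0 - j57.3 Ω
  Z2: Z = R = 468 Ω
  Z3: Z = jωL = j·2.293e+04·0.000836 = 0 + j19.17 Ω
Step 3 — With the output port shorted to ground, the output series arm Z2 runs from the junction to ground; the shunt arm Z3 also runs from the junction to ground. They appear in parallel: Z3 || Z2 = 0.7841 + j19.14 Ω.
Step 4 — Series with input arm Z1: Z_in = Z1 + (Z3 || Z2) = 0.7841 - j38.16 Ω = 38.17∠-88.8° Ω.
Step 5 — Source phasor: V = 5.89∠-41.6° V = 4.405 - j3.911 V.
Step 6 — Ohm's law: I = V / Z_total = (4.405 - j3.911) / (0.7841 - j38.16) = 0.1048 + j0.1133 A.
Step 7 — Convert to polar: |I| = 0.1543 A, ∠I = 47.2°.

I = 0.1543∠47.2° A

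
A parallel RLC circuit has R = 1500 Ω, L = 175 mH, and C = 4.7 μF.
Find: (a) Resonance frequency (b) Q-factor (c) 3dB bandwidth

Step 1 — Resonance: ω₀ = 1/√(LC) = 1/√(0.175·4.7e-06) = 1103 rad/s.
Step 2 — f₀ = ω₀/(2π) = 175.5 Hz.
Step 3 — Parallel Q: Q = R/(ω₀L) = 1500/(1103·0.175) = 7.774.
Step 4 — Bandwidth: Δω = ω₀/Q = 141.8 rad/s; BW = Δω/(2π) = 22.58 Hz.

(a) f₀ = 175.5 Hz  (b) Q = 7.774  (c) BW = 22.58 Hz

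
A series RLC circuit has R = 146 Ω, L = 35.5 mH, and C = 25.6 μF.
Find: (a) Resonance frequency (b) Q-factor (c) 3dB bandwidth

Step 1 — Resonance condition Im(Z)=0 gives ω₀ = 1/√(LC).
Step 2 — ω₀ = 1/√(0.0355·2.56e-05) = 1049 rad/s.
Step 3 — f₀ = ω₀/(2π) = 166.9 Hz.
Step 4 — Series Q: Q = ω₀L/R = 1049·0.0355/146 = 0.2551.
Step 5 — 3dB bandwidth: Δω = ω₀/Q = 4113 rad/s; BW = Δω/(2π) = 654.6 Hz.

(a) f₀ = 166.9 Hz  (b) Q = 0.2551  (c) BW = 654.6 Hz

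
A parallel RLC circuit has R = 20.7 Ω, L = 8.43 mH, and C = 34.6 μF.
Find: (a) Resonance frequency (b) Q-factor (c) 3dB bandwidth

Step 1 — Resonance: ω₀ = 1/√(LC) = 1/√(0.00843·3.46e-05) = 1852 rad/s.
Step 2 — f₀ = ω₀/(2π) = 294.7 Hz.
Step 3 — Parallel Q: Q = R/(ω₀L) = 20.7/(1852·0.00843) = 1.326.
Step 4 — Bandwidth: Δω = ω₀/Q = 1396 rad/s; BW = Δω/(2π) = 222.2 Hz.

(a) f₀ = 294.7 Hz  (b) Q = 1.326  (c) BW = 222.2 Hz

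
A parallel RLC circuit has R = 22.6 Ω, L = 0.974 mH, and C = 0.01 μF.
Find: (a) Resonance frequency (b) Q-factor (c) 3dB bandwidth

Step 1 — Resonance: ω₀ = 1/√(LC) = 1/√(0.000974·1e-08) = 3.204e+05 rad/s.
Step 2 — f₀ = ω₀/(2π) = 5.1e+04 Hz.
Step 3 — Parallel Q: Q = R/(ω₀L) = 22.6/(3.204e+05·0.000974) = 0.07242.
Step 4 — Bandwidth: Δω = ω₀/Q = 4.425e+06 rad/s; BW = Δω/(2π) = 7.042e+05 Hz.

(a) f₀ = 5.1e+04 Hz  (b) Q = 0.07242  (c) BW = 7.042e+05 Hz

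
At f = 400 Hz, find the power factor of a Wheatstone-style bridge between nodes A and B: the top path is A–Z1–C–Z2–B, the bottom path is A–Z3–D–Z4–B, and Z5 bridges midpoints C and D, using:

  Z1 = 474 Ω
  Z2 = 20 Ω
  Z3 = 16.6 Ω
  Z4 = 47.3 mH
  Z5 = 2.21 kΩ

Step 1 — Angular frequency: ω = 2π·f = 2π·400 = 2513 rad/s.
Step 2 — Component impedances:
  Z1: Z = R = 474 Ω
  Z2: Z = R = 20 Ω
  Z3: Z = R = 16.6 Ω
  Z4: Z = jωL = j·2513·0.0473 = 0 + j118.9 Ω
  Z5: Z = R = 2210 Ω
Step 3 — Bridge requires nodal analysis (the Z5 bridge couples midpoints C and D, so the two paths cannot be reduced to a simple series/parallel combination). Setting node B to ground and injecting 1 A at node A, the 3-node admittance system at A, C, D solves to V_A = Z_AB = 45.15 + j103.1 Ω = 112.6∠66.4° Ω.
Step 4 — Power factor: PF = cos(φ) = Re(Z)/|Z| = 45.15/112.6 = 0.401.
Step 5 — Type: Im(Z) = 103.1 ⇒ lagging (phase φ = 66.4°).

PF = 0.401 (lagging, φ = 66.4°)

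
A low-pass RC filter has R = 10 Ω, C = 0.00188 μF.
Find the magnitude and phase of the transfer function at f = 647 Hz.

Step 1 — Angular frequency: ω = 2π·647 = 4065 rad/s.
Step 2 — Transfer function: H(jω) = 1/(1 + jωRC).
Step 3 — Denominator: 1 + jωRC = 1 + j·4065·10·1.88e-09 = 1 + j7.643e-05.
Step 4 — H = 1 - j7.643e-05.
Step 5 — Magnitude: |H| = 1 (-0.0 dB); phase: φ = -0.0°.

|H| = 1 (-0.0 dB), φ = -0.0°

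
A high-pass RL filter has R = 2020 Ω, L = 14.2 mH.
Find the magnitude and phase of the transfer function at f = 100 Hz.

Step 1 — Angular frequency: ω = 2π·100 = 628.3 rad/s.
Step 2 — Transfer function: H(jω) = jωL/(R + jωL).
Step 3 — Numerator jωL = j·8.922; denominator R + jωL = 2020 + j8.922.
Step 4 — H = 1.951e-05 + j0.004417.
Step 5 — Magnitude: |H| = 0.004417 (-47.1 dB); phase: φ = 89.7°.

|H| = 0.004417 (-47.1 dB), φ = 89.7°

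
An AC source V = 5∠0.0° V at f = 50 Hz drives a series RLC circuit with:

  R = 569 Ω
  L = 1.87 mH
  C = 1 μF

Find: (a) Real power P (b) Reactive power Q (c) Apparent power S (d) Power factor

Step 1 — Angular frequency: ω = 2π·f = 2π·50 = 314.2 rad/s.
Step 2 — Component impedances:
  R: Z = R = 569 Ω
  L: Z = jωL = j·314.2·0.00187 = 0 + j0.5875 Ω
  C: Z = 1/(jωC) = -j/(ω·C) = 0 - j3183 Ω
Step 3 — Series combination: Z_total = R + L + C = 569 - j3183 Ω = 3233∠-79.9° Ω.
Step 4 — Source phasor: V = 5∠0.0° V = 5 V.
Step 5 — Current: I = V / Z = 0.0002722 + j0.001522 A = 0.001547∠79.9° A.
Step 6 — Complex power: S = V·I* = 0.001361 - j0.007612 VA.
Step 7 — Real power: P = Re(S) = 0.001361 W.
Step 8 — Reactive power: Q = Im(S) = -0.007612 VAR.
Step 9 — Apparent power: |S| = 0.007733 VA.
Step 10 — Power factor: PF = P/|S| = 0.176 (leading).

(a) P = 0.001361 W  (b) Q = -0.007612 VAR  (c) S = 0.007733 VA  (d) PF = 0.176 (leading)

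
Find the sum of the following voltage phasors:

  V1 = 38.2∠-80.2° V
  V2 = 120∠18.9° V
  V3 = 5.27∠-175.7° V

Step 1 — Convert each phasor to rectangular form:
  V1 = 38.2·(cos(-80.2°) + j·sin(-80.2°)) = 6.502 - j37.64 V
  V2 = 120·(cos(18.9°) + j·sin(18.9°)) = 113.5 + j38.87 V
  V3 = 5.27·(cos(-175.7°) + j·sin(-175.7°)) = -5.255 - j0.3951 V
Step 2 — Sum components: V_total = 114.8 + j0.8324 V.
Step 3 — Convert to polar: |V_total| = 114.8 V, ∠V_total = 0.4°.

V_total = 114.8∠0.4° V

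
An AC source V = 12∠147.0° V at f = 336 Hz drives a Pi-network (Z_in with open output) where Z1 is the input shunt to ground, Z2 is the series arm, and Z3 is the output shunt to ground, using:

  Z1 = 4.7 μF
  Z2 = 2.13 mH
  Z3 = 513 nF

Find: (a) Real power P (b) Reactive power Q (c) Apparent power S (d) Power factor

Step 1 — Angular frequency: ω = 2π·f = 2π·336 = 2111 rad/s.
Step 2 — Component impedances:
  Z1: Z = 1/(jωC) = -j/(ω·C) = 0 - j100.8 Ω
  Z2: Z = jωL = j·2111·0.00213 = 0 + j4.497 Ω
  Z3: Z = 1/(jωC) = -j/(ω·C) = 0 - j923.3 Ω
Step 3 — With open output, the series arm Z2 and the output shunt Z3 appear in series to ground: Z2 + Z3 = 0 - j918.8 Ω.
Step 4 — Parallel with input shunt Z1: Z_in = Z1 || (Z2 + Z3) = 0 - j90.82 Ω = 90.82∠-90.0° Ω.
Step 5 — Source phasor: V = 12∠147.0° V = -10.06 + j6.536 V.
Step 6 — Current: I = V / Z = -0.07196 - j0.1108 A = 0.1321∠-123.0° A.
Step 7 — Complex power: S = V·I* = 0 - j1.586 VA.
Step 8 — Real power: P = Re(S) = 0 W.
Step 9 — Reactive power: Q = Im(S) = -1.586 VAR.
Step 10 — Apparent power: |S| = 1.586 VA.
Step 11 — Power factor: PF = P/|S| = 0 (leading).

(a) P = 0 W  (b) Q = -1.586 VAR  (c) S = 1.586 VA  (d) PF = 0 (leading)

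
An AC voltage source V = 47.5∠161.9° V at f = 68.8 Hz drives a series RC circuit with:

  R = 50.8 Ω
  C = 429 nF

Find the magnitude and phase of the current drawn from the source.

Step 1 — Angular frequency: ω = 2π·f = 2π·68.8 = 432.3 rad/s.
Step 2 — Component impedances:
  R: Z = R = 50.8 Ω
  C: Z = 1/(jωC) = -j/(ω·C) = 0 - j5392 Ω
Step 3 — Series combination: Z_total = R + C = 50.8 - j5392 Ω = 5393∠-89.5° Ω.
Step 4 — Source phasor: V = 47.5∠161.9° V = -45.15 + j14.76 V.
Step 5 — Ohm's law: I = V / Z_total = (-45.15 + j14.76) / (50.8 - j5392) = -0.002815 - j0.008346 A.
Step 6 — Convert to polar: |I| = 0.008808 A, ∠I = -108.6°.

I = 0.008808∠-108.6° A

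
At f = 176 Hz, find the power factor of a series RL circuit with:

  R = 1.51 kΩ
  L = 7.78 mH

Step 1 — Angular frequency: ω = 2π·f = 2π·176 = 1106 rad/s.
Step 2 — Component impedances:
  R: Z = R = 1510 Ω
  L: Z = jωL = j·1106·0.00778 = 0 + j8.603 Ω
Step 3 — Series combination: Z_total = R + L = 1510 + j8.603 Ω = 1510∠0.3° Ω.
Step 4 — Power factor: PF = cos(φ) = Re(Z)/|Z| = 1510/1510 = 1.
Step 5 — Type: Im(Z) = 8.603 ⇒ lagging (phase φ = 0.3°).

PF = 1 (lagging, φ = 0.3°)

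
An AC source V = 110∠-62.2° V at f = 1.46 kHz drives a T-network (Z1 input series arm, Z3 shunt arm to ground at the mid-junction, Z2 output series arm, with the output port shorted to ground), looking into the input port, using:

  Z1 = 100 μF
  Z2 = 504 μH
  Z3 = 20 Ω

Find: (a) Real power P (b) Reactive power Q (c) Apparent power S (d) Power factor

Step 1 — Angular frequency: ω = 2π·f = 2π·1460 = 9173 rad/s.
Step 2 — Component impedances:
  Z1: Z = 1/(jωC) = -j/(ω·C) = 0 - j1.09 Ω
  Z2: Z = jωL = j·9173·0.000504 = 0 + j4.623 Ω
  Z3: Z = R = 20 Ω
Step 3 — With the output port shorted to ground, the output series arm Z2 runs from the junction to ground; the shunt arm Z3 also runs from the junction to ground. They appear in parallel: Z3 || Z2 = 1.015 + j4.389 Ω.
Step 4 — Series with input arm Z1: Z_in = Z1 + (Z3 || Z2) = 1.015 + j3.299 Ω = 3.451∠72.9° Ω.
Step 5 — Source phasor: V = 110∠-62.2° V = 51.3 - j97.3 V.
Step 6 — Current: I = V / Z = -22.58 - j22.5 A = 31.87∠-135.1° A.
Step 7 — Complex power: S = V·I* = 1031 + j3351 VA.
Step 8 — Real power: P = Re(S) = 1031 W.
Step 9 — Reactive power: Q = Im(S) = 3351 VAR.
Step 10 — Apparent power: |S| = 3506 VA.
Step 11 — Power factor: PF = P/|S| = 0.294 (lagging).

(a) P = 1031 W  (b) Q = 3351 VAR  (c) S = 3506 VA  (d) PF = 0.294 (lagging)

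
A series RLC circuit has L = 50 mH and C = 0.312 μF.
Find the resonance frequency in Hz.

Step 1 — Resonance condition Im(Z)=0 gives ω₀ = 1/√(LC).
Step 2 — ω₀ = 1/√(0.05·3.12e-07) = 8006 rad/s.
Step 3 — f₀ = ω₀/(2π) = 1274 Hz.

f₀ = 1274 Hz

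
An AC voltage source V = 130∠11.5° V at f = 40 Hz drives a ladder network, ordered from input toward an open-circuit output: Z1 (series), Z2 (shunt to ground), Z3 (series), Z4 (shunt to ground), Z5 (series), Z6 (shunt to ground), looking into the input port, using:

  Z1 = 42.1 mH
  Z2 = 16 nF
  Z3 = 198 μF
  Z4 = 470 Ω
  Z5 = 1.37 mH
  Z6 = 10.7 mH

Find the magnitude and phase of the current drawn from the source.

Step 1 — Angular frequency: ω = 2π·f = 2π·40 = 251.3 rad/s.
Step 2 — Component impedances:
  Z1: Z = jωL = j·251.3·0.0421 = 0 + j10.58 Ω
  Z2: Z = 1/(jωC) = -j/(ω·C) = 0 - j2.487e+05 Ω
  Z3: Z = 1/(jωC) = -j/(ω·C) = 0 - j20.1 Ω
  Z4: Z = R = 470 Ω
  Z5: Z = jωL = j·251.3·0.00137 = 0 + j0.3443 Ω
  Z6: Z = jωL = j·251.3·0.0107 = 0 + j2.689 Ω
Step 3 — Ladder network (open output): work backward from the far end, alternating series and parallel combinations. Z_in = 0.01958 - j6.48 Ω = 6.48∠-89.8° Ω.
Step 4 — Source phasor: V = 130∠11.5° V = 127.4 + j25.92 V.
Step 5 — Ohm's law: I = V / Z_total = (127.4 + j25.92) / (0.01958 - j6.48) = -3.94 + j19.67 A.
Step 6 — Convert to polar: |I| = 20.06 A, ∠I = 101.3°.

I = 20.06∠101.3° A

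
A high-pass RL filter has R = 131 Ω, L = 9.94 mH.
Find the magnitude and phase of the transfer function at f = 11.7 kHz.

Step 1 — Angular frequency: ω = 2π·1.17e+04 = 7.351e+04 rad/s.
Step 2 — Transfer function: H(jω) = jωL/(R + jωL).
Step 3 — Numerator jωL = j·730.7; denominator R + jωL = 131 + j730.7.
Step 4 — H = 0.9689 + j0.1737.
Step 5 — Magnitude: |H| = 0.9843 (-0.1 dB); phase: φ = 10.2°.

|H| = 0.9843 (-0.1 dB), φ = 10.2°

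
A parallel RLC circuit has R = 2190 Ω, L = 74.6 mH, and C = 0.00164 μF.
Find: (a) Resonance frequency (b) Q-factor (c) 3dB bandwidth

Step 1 — Resonance: ω₀ = 1/√(LC) = 1/√(0.0746·1.64e-09) = 9.041e+04 rad/s.
Step 2 — f₀ = ω₀/(2π) = 1.439e+04 Hz.
Step 3 — Parallel Q: Q = R/(ω₀L) = 2190/(9.041e+04·0.0746) = 0.3247.
Step 4 — Bandwidth: Δω = ω₀/Q = 2.784e+05 rad/s; BW = Δω/(2π) = 4.431e+04 Hz.

(a) f₀ = 1.439e+04 Hz  (b) Q = 0.3247  (c) BW = 4.431e+04 Hz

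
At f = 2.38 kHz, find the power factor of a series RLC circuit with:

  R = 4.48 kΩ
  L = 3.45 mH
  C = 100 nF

Step 1 — Angular frequency: ω = 2π·f = 2π·2380 = 1.495e+04 rad/s.
Step 2 — Component impedances:
  R: Z = R = 4480 Ω
  L: Z = jωL = j·1.495e+04·0.00345 = 0 + j51.59 Ω
  C: Z = 1/(jωC) = -j/(ω·C) = 0 - j668.7 Ω
Step 3 — Series combination: Z_total = R + L + C = 4480 - j617.1 Ω = 4522∠-7.8° Ω.
Step 4 — Power factor: PF = cos(φ) = Re(Z)/|Z| = 4480/4522.3 = 0.9906.
Step 5 — Type: Im(Z) = -617.1 ⇒ leading (phase φ = -7.8°).

PF = 0.9906 (leading, φ = -7.8°)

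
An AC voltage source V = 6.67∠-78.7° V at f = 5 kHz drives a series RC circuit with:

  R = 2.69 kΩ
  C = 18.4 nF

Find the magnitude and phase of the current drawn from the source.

Step 1 — Angular frequency: ω = 2π·f = 2π·5000 = 3.142e+04 rad/s.
Step 2 — Component impedances:
  R: Z = R = 2690 Ω
  C: Z = 1/(jωC) = -j/(ω·C) = 0 - j1730 Ω
Step 3 — Series combination: Z_total = R + C = 2690 - j1730 Ω = 3198∠-32.7° Ω.
Step 4 — Source phasor: V = 6.67∠-78.7° V = 1.307 - j6.541 V.
Step 5 — Ohm's law: I = V / Z_total = (1.307 - j6.541) / (2690 - j1730) = 0.00145 - j0.001499 A.
Step 6 — Convert to polar: |I| = 0.002086 A, ∠I = -46.0°.

I = 0.002086∠-46.0° A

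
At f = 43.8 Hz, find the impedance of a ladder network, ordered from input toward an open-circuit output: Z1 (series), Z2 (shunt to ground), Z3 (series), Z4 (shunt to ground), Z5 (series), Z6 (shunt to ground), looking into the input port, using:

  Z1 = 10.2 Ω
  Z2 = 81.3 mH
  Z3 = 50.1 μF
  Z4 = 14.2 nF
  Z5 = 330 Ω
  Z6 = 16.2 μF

Step 1 — Angular frequency: ω = 2π·f = 2π·43.8 = 275.2 rad/s.
Step 2 — Component impedances:
  Z1: Z = R = 10.2 Ω
  Z2: Z = jωL = j·275.2·0.0813 = 0 + j22.37 Ω
  Z3: Z = 1/(jωC) = -j/(ω·C) = 0 - j72.53 Ω
  Z4: Z = 1/(jωC) = -j/(ω·C) = 0 - j2.559e+05 Ω
  Z5: Z = R = 330 Ω
  Z6: Z = 1/(jωC) = -j/(ω·C) = 0 - j224.3 Ω
Step 3 — Ladder network (open output): work backward from the far end, alternating series and parallel combinations. Z_in = 11.1 + j23.12 Ω = 25.65∠64.4° Ω.

Z = 11.1 + j23.12 Ω = 25.65∠64.4° Ω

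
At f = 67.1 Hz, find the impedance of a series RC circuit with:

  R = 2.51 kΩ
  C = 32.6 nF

Step 1 — Angular frequency: ω = 2π·f = 2π·67.1 = 421.6 rad/s.
Step 2 — Component impedances:
  R: Z = R = 2510 Ω
  C: Z = 1/(jωC) = -j/(ω·C) = 0 - j7.276e+04 Ω
Step 3 — Series combination: Z_total = R + C = 2510 - j7.276e+04 Ω = 7.28e+04∠-88.0° Ω.

Z = 2510 - j7.276e+04 Ω = 7.28e+04∠-88.0° Ω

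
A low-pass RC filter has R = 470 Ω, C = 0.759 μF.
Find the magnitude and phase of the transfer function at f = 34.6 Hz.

Step 1 — Angular frequency: ω = 2π·34.6 = 217.4 rad/s.
Step 2 — Transfer function: H(jω) = 1/(1 + jωRC).
Step 3 — Denominator: 1 + jωRC = 1 + j·217.4·470·7.59e-07 = 1 + j0.07755.
Step 4 — H = 0.994 - j0.07709.
Step 5 — Magnitude: |H| = 0.997 (-0.0 dB); phase: φ = -4.4°.

|H| = 0.997 (-0.0 dB), φ = -4.4°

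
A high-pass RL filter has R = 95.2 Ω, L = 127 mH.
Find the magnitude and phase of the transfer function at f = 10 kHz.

Step 1 — Angular frequency: ω = 2π·1e+04 = 6.283e+04 rad/s.
Step 2 — Transfer function: H(jω) = jωL/(R + jωL).
Step 3 — Numerator jωL = j·7980; denominator R + jωL = 95.2 + j7980.
Step 4 — H = 0.9999 + j0.01193.
Step 5 — Magnitude: |H| = 0.9999 (-0.0 dB); phase: φ = 0.7°.

|H| = 0.9999 (-0.0 dB), φ = 0.7°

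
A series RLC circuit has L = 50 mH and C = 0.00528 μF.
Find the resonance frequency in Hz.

Step 1 — Resonance condition Im(Z)=0 gives ω₀ = 1/√(LC).
Step 2 — ω₀ = 1/√(0.05·5.28e-09) = 6.155e+04 rad/s.
Step 3 — f₀ = ω₀/(2π) = 9795 Hz.

f₀ = 9795 Hz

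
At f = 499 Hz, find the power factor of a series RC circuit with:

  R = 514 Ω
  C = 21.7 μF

Step 1 — Angular frequency: ω = 2π·f = 2π·499 = 3135 rad/s.
Step 2 — Component impedances:
  R: Z = R = 514 Ω
  C: Z = 1/(jωC) = -j/(ω·C) = 0 - j14.7 Ω
Step 3 — Series combination: Z_total = R + C = 514 - j14.7 Ω = 514.2∠-1.6° Ω.
Step 4 — Power factor: PF = cos(φ) = Re(Z)/|Z| = 514/514.2 = 0.9996.
Step 5 — Type: Im(Z) = -14.7 ⇒ leading (phase φ = -1.6°).

PF = 0.9996 (leading, φ = -1.6°)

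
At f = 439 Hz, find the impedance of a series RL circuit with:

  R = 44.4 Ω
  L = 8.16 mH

Step 1 — Angular frequency: ω = 2π·f = 2π·439 = 2758 rad/s.
Step 2 — Component impedances:
  R: Z = R = 44.4 Ω
  L: Z = jωL = j·2758·0.00816 = 0 + j22.51 Ω
Step 3 — Series combination: Z_total = R + L = 44.4 + j22.51 Ω = 49.78∠26.9° Ω.

Z = 44.4 + j22.51 Ω = 49.78∠26.9° Ω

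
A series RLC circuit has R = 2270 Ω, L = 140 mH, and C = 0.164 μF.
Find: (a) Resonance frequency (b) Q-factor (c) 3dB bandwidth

Step 1 — Resonance condition Im(Z)=0 gives ω₀ = 1/√(LC).
Step 2 — ω₀ = 1/√(0.14·1.64e-07) = 6600 rad/s.
Step 3 — f₀ = ω₀/(2π) = 1050 Hz.
Step 4 — Series Q: Q = ω₀L/R = 6600·0.14/2270 = 0.407.
Step 5 — 3dB bandwidth: Δω = ω₀/Q = 1.621e+04 rad/s; BW = Δω/(2π) = 2581 Hz.

(a) f₀ = 1050 Hz  (b) Q = 0.407  (c) BW = 2581 Hz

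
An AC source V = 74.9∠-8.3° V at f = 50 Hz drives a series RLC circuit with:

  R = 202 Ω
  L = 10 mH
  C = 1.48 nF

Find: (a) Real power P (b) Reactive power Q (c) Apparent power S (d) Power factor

Step 1 — Angular frequency: ω = 2π·f = 2π·50 = 314.2 rad/s.
Step 2 — Component impedances:
  R: Z = R = 202 Ω
  L: Z = jωL = j·314.2·0.01 = 0 + j3.142 Ω
  C: Z = 1/(jωC) = -j/(ω·C) = 0 - j2.151e+06 Ω
Step 3 — Series combination: Z_total = R + L + C = 202 - j2.151e+06 Ω = 2.151e+06∠-90.0° Ω.
Step 4 — Source phasor: V = 74.9∠-8.3° V = 74.12 - j10.81 V.
Step 5 — Current: I = V / Z = 5.03e-06 + j3.446e-05 A = 3.483e-05∠81.7° A.
Step 6 — Complex power: S = V·I* = 2.45e-07 - j0.002608 VA.
Step 7 — Real power: P = Re(S) = 2.45e-07 W.
Step 8 — Reactive power: Q = Im(S) = -0.002608 VAR.
Step 9 — Apparent power: |S| = 0.002608 VA.
Step 10 — Power factor: PF = P/|S| = 9.392e-05 (leading).

(a) P = 2.45e-07 W  (b) Q = -0.002608 VAR  (c) S = 0.002608 VA  (d) PF = 9.392e-05 (leading)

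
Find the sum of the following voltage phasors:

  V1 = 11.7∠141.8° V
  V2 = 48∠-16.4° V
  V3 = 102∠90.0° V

Step 1 — Convert each phasor to rectangular form:
  V1 = 11.7·(cos(141.8°) + j·sin(141.8°)) = -9.195 + j7.235 V
  V2 = 48·(cos(-16.4°) + j·sin(-16.4°)) = 46.05 - j13.55 V
  V3 = 102·(cos(90.0°) + j·sin(90.0°)) = 0 + j102 V
Step 2 — Sum components: V_total = 36.85 + j95.68 V.
Step 3 — Convert to polar: |V_total| = 102.5 V, ∠V_total = 68.9°.

V_total = 102.5∠68.9° V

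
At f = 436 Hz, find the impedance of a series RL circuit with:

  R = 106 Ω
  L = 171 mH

Step 1 — Angular frequency: ω = 2π·f = 2π·436 = 2739 rad/s.
Step 2 — Component impedances:
  R: Z = R = 106 Ω
  L: Z = jωL = j·2739·0.171 = 0 + j468.4 Ω
Step 3 — Series combination: Z_total = R + L = 106 + j468.4 Ω = 480.3∠77.2° Ω.

Z = 106 + j468.4 Ω = 480.3∠77.2° Ω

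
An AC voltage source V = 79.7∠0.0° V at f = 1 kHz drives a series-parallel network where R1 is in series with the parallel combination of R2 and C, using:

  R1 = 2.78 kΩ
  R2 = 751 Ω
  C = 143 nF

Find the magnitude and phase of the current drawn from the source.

Step 1 — Angular frequency: ω = 2π·f = 2π·1000 = 6283 rad/s.
Step 2 — Component impedances:
  R1: Z = R = 2780 Ω
  R2: Z = R = 751 Ω
  C: Z = 1/(jωC) = -j/(ω·C) = 0 - j1113 Ω
Step 3 — Parallel branch: R2 || C = 1/(1/R2 + 1/C) = 516 - j348.2 Ω.
Step 4 — Series with R1: Z_total = R1 + (R2 || C) = 3296 - j348.2 Ω = 3314∠-6.0° Ω.
Step 5 — Source phasor: V = 79.7∠0.0° V = 79.7 V.
Step 6 — Ohm's law: I = V / Z_total = (79.7) / (3296 - j348.2) = 0.02391 + j0.002526 A.
Step 7 — Convert to polar: |I| = 0.02405 A, ∠I = 6.0°.

I = 0.02405∠6.0° A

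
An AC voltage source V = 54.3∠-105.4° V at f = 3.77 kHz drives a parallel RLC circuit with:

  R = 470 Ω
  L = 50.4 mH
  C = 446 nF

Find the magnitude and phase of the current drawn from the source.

Step 1 — Angular frequency: ω = 2π·f = 2π·3770 = 2.369e+04 rad/s.
Step 2 — Component impedances:
  R: Z = R = 470 Ω
  L: Z = jωL = j·2.369e+04·0.0504 = 0 + j1194 Ω
  C: Z = 1/(jωC) = -j/(ω·C) = 0 - j94.66 Ω
Step 3 — Parallel combination: 1/Z_total = 1/R + 1/L + 1/C; Z_total = 21.46 - j98.11 Ω = 100.4∠-77.7° Ω.
Step 4 — Source phasor: V = 54.3∠-105.4° V = -14.42 - j52.35 V.
Step 5 — Ohm's law: I = V / Z_total = (-14.42 - j52.35) / (21.46 - j98.11) = 0.4785 - j0.2516 A.
Step 6 — Convert to polar: |I| = 0.5407 A, ∠I = -27.7°.

I = 0.5407∠-27.7° A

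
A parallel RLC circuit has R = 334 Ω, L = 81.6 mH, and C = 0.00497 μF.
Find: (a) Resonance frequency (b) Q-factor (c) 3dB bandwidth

Step 1 — Resonance: ω₀ = 1/√(LC) = 1/√(0.0816·4.97e-09) = 4.966e+04 rad/s.
Step 2 — f₀ = ω₀/(2π) = 7903 Hz.
Step 3 — Parallel Q: Q = R/(ω₀L) = 334/(4.966e+04·0.0816) = 0.08243.
Step 4 — Bandwidth: Δω = ω₀/Q = 6.024e+05 rad/s; BW = Δω/(2π) = 9.588e+04 Hz.

(a) f₀ = 7903 Hz  (b) Q = 0.08243  (c) BW = 9.588e+04 Hz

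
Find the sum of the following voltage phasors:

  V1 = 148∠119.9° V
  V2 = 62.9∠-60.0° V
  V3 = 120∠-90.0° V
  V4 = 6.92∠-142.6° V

Step 1 — Convert each phasor to rectangular form:
  V1 = 148·(cos(119.9°) + j·sin(119.9°)) = -73.78 + j128.3 V
  V2 = 62.9·(cos(-60.0°) + j·sin(-60.0°)) = 31.45 - j54.47 V
  V3 = 120·(cos(-90.0°) + j·sin(-90.0°)) = 0 - j120 V
  V4 = 6.92·(cos(-142.6°) + j·sin(-142.6°)) = -5.497 - j4.203 V
Step 2 — Sum components: V_total = -47.82 - j50.38 V.
Step 3 — Convert to polar: |V_total| = 69.46 V, ∠V_total = -133.5°.

V_total = 69.46∠-133.5° V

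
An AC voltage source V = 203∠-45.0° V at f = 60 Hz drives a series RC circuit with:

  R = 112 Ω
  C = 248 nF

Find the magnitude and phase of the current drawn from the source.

Step 1 — Angular frequency: ω = 2π·f = 2π·60 = 377 rad/s.
Step 2 — Component impedances:
  R: Z = R = 112 Ω
  C: Z = 1/(jωC) = -j/(ω·C) = 0 - j1.07e+04 Ω
Step 3 — Series combination: Z_total = R + C = 112 - j1.07e+04 Ω = 1.07e+04∠-89.4° Ω.
Step 4 — Source phasor: V = 203∠-45.0° V = 143.5 - j143.5 V.
Step 5 — Ohm's law: I = V / Z_total = (143.5 - j143.5) / (112 - j1.07e+04) = 0.01356 + j0.01328 A.
Step 6 — Convert to polar: |I| = 0.01898 A, ∠I = 44.4°.

I = 0.01898∠44.4° A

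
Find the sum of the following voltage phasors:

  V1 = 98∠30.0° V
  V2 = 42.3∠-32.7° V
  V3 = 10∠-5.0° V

Step 1 — Convert each phasor to rectangular form:
  V1 = 98·(cos(30.0°) + j·sin(30.0°)) = 84.87 + j49 V
  V2 = 42.3·(cos(-32.7°) + j·sin(-32.7°)) = 35.6 - j22.85 V
  V3 = 10·(cos(-5.0°) + j·sin(-5.0°)) = 9.962 - j0.8716 V
Step 2 — Sum components: V_total = 130.4 + j25.28 V.
Step 3 — Convert to polar: |V_total| = 132.9 V, ∠V_total = 11.0°.

V_total = 132.9∠11.0° V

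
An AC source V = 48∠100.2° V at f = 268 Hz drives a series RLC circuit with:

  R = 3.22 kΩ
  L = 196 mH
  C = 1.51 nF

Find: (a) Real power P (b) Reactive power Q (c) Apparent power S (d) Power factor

Step 1 — Angular frequency: ω = 2π·f = 2π·268 = 1684 rad/s.
Step 2 — Component impedances:
  R: Z = R = 3220 Ω
  L: Z = jωL = j·1684·0.196 = 0 + j330 Ω
  C: Z = 1/(jωC) = -j/(ω·C) = 0 - j3.933e+05 Ω
Step 3 — Series combination: Z_total = R + L + C = 3220 - j3.93e+05 Ω = 3.93e+05∠-89.5° Ω.
Step 4 — Source phasor: V = 48∠100.2° V = -8.5 + j47.24 V.
Step 5 — Current: I = V / Z = -0.0001204 - j2.064e-05 A = 0.0001221∠-170.3° A.
Step 6 — Complex power: S = V·I* = 4.804e-05 - j0.005863 VA.
Step 7 — Real power: P = Re(S) = 4.804e-05 W.
Step 8 — Reactive power: Q = Im(S) = -0.005863 VAR.
Step 9 — Apparent power: |S| = 0.005863 VA.
Step 10 — Power factor: PF = P/|S| = 0.008194 (leading).

(a) P = 4.804e-05 W  (b) Q = -0.005863 VAR  (c) S = 0.005863 VA  (d) PF = 0.008194 (leading)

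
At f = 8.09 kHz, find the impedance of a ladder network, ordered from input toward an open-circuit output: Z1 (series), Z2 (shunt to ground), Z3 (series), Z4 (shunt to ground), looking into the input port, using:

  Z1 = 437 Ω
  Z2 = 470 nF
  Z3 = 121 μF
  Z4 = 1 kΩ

Step 1 — Angular frequency: ω = 2π·f = 2π·8090 = 5.083e+04 rad/s.
Step 2 — Component impedances:
  Z1: Z = R = 437 Ω
  Z2: Z = 1/(jωC) = -j/(ω·C) = 0 - j41.86 Ω
  Z3: Z = 1/(jωC) = -j/(ω·C) = 0 - j0.1626 Ω
  Z4: Z = R = 1000 Ω
Step 3 — Ladder network (open output): work backward from the far end, alternating series and parallel combinations. Z_in = 438.7 - j41.78 Ω = 440.7∠-5.4° Ω.

Z = 438.7 - j41.78 Ω = 440.7∠-5.4° Ω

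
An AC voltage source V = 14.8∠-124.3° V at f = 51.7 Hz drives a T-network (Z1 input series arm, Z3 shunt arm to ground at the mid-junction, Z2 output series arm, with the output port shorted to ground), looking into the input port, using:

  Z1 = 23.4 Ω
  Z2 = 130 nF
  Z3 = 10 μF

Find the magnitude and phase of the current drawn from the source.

Step 1 — Angular frequency: ω = 2π·f = 2π·51.7 = 324.8 rad/s.
Step 2 — Component impedances:
  Z1: Z = R = 23.4 Ω
  Z2: Z = 1/(jωC) = -j/(ω·C) = 0 - j2.368e+04 Ω
  Z3: Z = 1/(jωC) = -j/(ω·C) = 0 - j307.8 Ω
Step 3 — With the output port shorted to ground, the output series arm Z2 runs from the junction to ground; the shunt arm Z3 also runs from the junction to ground. They appear in parallel: Z3 || Z2 = 0 - j303.9 Ω.
Step 4 — Series with input arm Z1: Z_in = Z1 + (Z3 || Z2) = 23.4 - j303.9 Ω = 304.8∠-85.6° Ω.
Step 5 — Source phasor: V = 14.8∠-124.3° V = -8.34 - j12.23 V.
Step 6 — Ohm's law: I = V / Z_total = (-8.34 - j12.23) / (23.4 - j303.9) = 0.03789 - j0.03036 A.
Step 7 — Convert to polar: |I| = 0.04856 A, ∠I = -38.7°.

I = 0.04856∠-38.7° A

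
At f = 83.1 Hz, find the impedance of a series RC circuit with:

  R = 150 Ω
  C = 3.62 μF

Step 1 — Angular frequency: ω = 2π·f = 2π·83.1 = 522.1 rad/s.
Step 2 — Component impedances:
  R: Z = R = 150 Ω
  C: Z = 1/(jωC) = -j/(ω·C) = 0 - j529.1 Ω
Step 3 — Series combination: Z_total = R + C = 150 - j529.1 Ω = 549.9∠-74.2° Ω.

Z = 150 - j529.1 Ω = 549.9∠-74.2° Ω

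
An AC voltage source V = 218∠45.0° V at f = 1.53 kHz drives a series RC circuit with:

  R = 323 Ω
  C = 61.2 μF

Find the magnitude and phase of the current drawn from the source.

Step 1 — Angular frequency: ω = 2π·f = 2π·1530 = 9613 rad/s.
Step 2 — Component impedances:
  R: Z = R = 323 Ω
  C: Z = 1/(jωC) = -j/(ω·C) = 0 - j1.7 Ω
Step 3 — Series combination: Z_total = R + C = 323 - j1.7 Ω = 323∠-0.3° Ω.
Step 4 — Source phasor: V = 218∠45.0° V = 154.1 + j154.1 V.
Step 5 — Ohm's law: I = V / Z_total = (154.1 + j154.1) / (323 - j1.7) = 0.4747 + j0.4797 A.
Step 6 — Convert to polar: |I| = 0.6749 A, ∠I = 45.3°.

I = 0.6749∠45.3° A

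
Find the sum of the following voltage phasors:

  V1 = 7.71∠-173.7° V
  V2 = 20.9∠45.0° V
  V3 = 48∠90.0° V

Step 1 — Convert each phasor to rectangular form:
  V1 = 7.71·(cos(-173.7°) + j·sin(-173.7°)) = -7.663 - j0.8461 V
  V2 = 20.9·(cos(45.0°) + j·sin(45.0°)) = 14.78 + j14.78 V
  V3 = 48·(cos(90.0°) + j·sin(90.0°)) = 0 + j48 V
Step 2 — Sum components: V_total = 7.115 + j61.93 V.
Step 3 — Convert to polar: |V_total| = 62.34 V, ∠V_total = 83.4°.

V_total = 62.34∠83.4° V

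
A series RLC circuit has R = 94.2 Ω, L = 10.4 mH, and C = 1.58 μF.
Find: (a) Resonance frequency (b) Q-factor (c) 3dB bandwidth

Step 1 — Resonance condition Im(Z)=0 gives ω₀ = 1/√(LC).
Step 2 — ω₀ = 1/√(0.0104·1.58e-06) = 7801 rad/s.
Step 3 — f₀ = ω₀/(2π) = 1242 Hz.
Step 4 — Series Q: Q = ω₀L/R = 7801·0.0104/94.2 = 0.8613.
Step 5 — 3dB bandwidth: Δω = ω₀/Q = 9058 rad/s; BW = Δω/(2π) = 1442 Hz.

(a) f₀ = 1242 Hz  (b) Q = 0.8613  (c) BW = 1442 Hz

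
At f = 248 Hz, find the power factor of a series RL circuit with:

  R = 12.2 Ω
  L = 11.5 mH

Step 1 — Angular frequency: ω = 2π·f = 2π·248 = 1558 rad/s.
Step 2 — Component impedances:
  R: Z = R = 12.2 Ω
  L: Z = jωL = j·1558·0.0115 = 0 + j17.92 Ω
Step 3 — Series combination: Z_total = R + L = 12.2 + j17.92 Ω = 21.68∠55.8° Ω.
Step 4 — Power factor: PF = cos(φ) = Re(Z)/|Z| = 12.2/21.678 = 0.5628.
Step 5 — Type: Im(Z) = 17.92 ⇒ lagging (phase φ = 55.8°).

PF = 0.5628 (lagging, φ = 55.8°)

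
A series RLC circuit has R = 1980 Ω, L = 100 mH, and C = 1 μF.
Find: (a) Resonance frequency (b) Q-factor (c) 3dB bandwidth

Step 1 — Resonance: ω₀ = 1/√(LC) = 1/√(0.1·1e-06) = 3162 rad/s.
Step 2 — f₀ = ω₀/(2π) = 503.3 Hz.
Step 3 — Series Q: Q = ω₀L/R = 3162·0.1/1980 = 0.1597.
Step 4 — Bandwidth: Δω = ω₀/Q = 1.98e+04 rad/s; BW = Δω/(2π) = 3151 Hz.

(a) f₀ = 503.3 Hz  (b) Q = 0.1597  (c) BW = 3151 Hz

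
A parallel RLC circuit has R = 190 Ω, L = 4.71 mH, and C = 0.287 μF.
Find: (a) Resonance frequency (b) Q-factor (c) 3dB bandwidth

Step 1 — Resonance: ω₀ = 1/√(LC) = 1/√(0.00471·2.87e-07) = 2.72e+04 rad/s.
Step 2 — f₀ = ω₀/(2π) = 4329 Hz.
Step 3 — Parallel Q: Q = R/(ω₀L) = 190/(2.72e+04·0.00471) = 1.483.
Step 4 — Bandwidth: Δω = ω₀/Q = 1.834e+04 rad/s; BW = Δω/(2π) = 2919 Hz.

(a) f₀ = 4329 Hz  (b) Q = 1.483  (c) BW = 2919 Hz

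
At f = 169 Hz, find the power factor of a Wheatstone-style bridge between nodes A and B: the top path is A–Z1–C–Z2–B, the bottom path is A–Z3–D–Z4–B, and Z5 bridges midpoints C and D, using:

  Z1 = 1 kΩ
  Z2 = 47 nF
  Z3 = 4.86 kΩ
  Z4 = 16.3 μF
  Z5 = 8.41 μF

Step 1 — Angular frequency: ω = 2π·f = 2π·169 = 1062 rad/s.
Step 2 — Component impedances:
  Z1: Z = R = 1000 Ω
  Z2: Z = 1/(jωC) = -j/(ω·C) = 0 - j2.004e+04 Ω
  Z3: Z = R = 4860 Ω
  Z4: Z = 1/(jωC) = -j/(ω·C) = 0 - j57.78 Ω
  Z5: Z = 1/(jωC) = -j/(ω·C) = 0 - j112 Ω
Step 3 — Bridge requires nodal analysis (the Z5 bridge couples midpoints C and D, so the two paths cannot be reduced to a simple series/parallel combination). Setting node B to ground and injecting 1 A at node A, the 3-node admittance system at A, C, D solves to V_A = Z_AB = 830.8 - j133.6 Ω = 841.5∠-9.1° Ω.
Step 4 — Power factor: PF = cos(φ) = Re(Z)/|Z| = 830.8/841.5 = 0.9873.
Step 5 — Type: Im(Z) = -133.6 ⇒ leading (phase φ = -9.1°).

PF = 0.9873 (leading, φ = -9.1°)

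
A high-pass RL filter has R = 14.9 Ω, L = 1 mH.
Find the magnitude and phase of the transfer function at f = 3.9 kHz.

Step 1 — Angular frequency: ω = 2π·3900 = 2.45e+04 rad/s.
Step 2 — Transfer function: H(jω) = jωL/(R + jωL).
Step 3 — Numerator jωL = j·24.5; denominator R + jωL = 14.9 + j24.5.
Step 4 — H = 0.7301 + j0.4439.
Step 5 — Magnitude: |H| = 0.8544 (-1.4 dB); phase: φ = 31.3°.

|H| = 0.8544 (-1.4 dB), φ = 31.3°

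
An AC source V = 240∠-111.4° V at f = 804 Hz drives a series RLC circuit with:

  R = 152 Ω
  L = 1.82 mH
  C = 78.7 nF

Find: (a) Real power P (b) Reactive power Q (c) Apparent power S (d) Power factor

Step 1 — Angular frequency: ω = 2π·f = 2π·804 = 5052 rad/s.
Step 2 — Component impedances:
  R: Z = R = 152 Ω
  L: Z = jωL = j·5052·0.00182 = 0 + j9.194 Ω
  C: Z = 1/(jωC) = -j/(ω·C) = 0 - j2515 Ω
Step 3 — Series combination: Z_total = R + L + C = 152 - j2506 Ω = 2511∠-86.5° Ω.
Step 4 — Source phasor: V = 240∠-111.4° V = -87.57 - j223.5 V.
Step 5 — Current: I = V / Z = 0.08673 - j0.0402 A = 0.09559∠-24.9° A.
Step 6 — Complex power: S = V·I* = 1.389 - j22.9 VA.
Step 7 — Real power: P = Re(S) = 1.389 W.
Step 8 — Reactive power: Q = Im(S) = -22.9 VAR.
Step 9 — Apparent power: |S| = 22.94 VA.
Step 10 — Power factor: PF = P/|S| = 0.06054 (leading).

(a) P = 1.389 W  (b) Q = -22.9 VAR  (c) S = 22.94 VA  (d) PF = 0.06054 (leading)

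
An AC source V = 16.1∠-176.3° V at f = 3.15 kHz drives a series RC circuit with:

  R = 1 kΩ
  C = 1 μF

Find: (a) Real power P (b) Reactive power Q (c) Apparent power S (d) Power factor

Step 1 — Angular frequency: ω = 2π·f = 2π·3150 = 1.979e+04 rad/s.
Step 2 — Component impedances:
  R: Z = R = 1000 Ω
  C: Z = 1/(jωC) = -j/(ω·C) = 0 - j50.53 Ω
Step 3 — Series combination: Z_total = R + C = 1000 - j50.53 Ω = 1001∠-2.9° Ω.
Step 4 — Source phasor: V = 16.1∠-176.3° V = -16.07 - j1.039 V.
Step 5 — Current: I = V / Z = -0.01597 - j0.001846 A = 0.01608∠-173.4° A.
Step 6 — Complex power: S = V·I* = 0.2585 - j0.01306 VA.
Step 7 — Real power: P = Re(S) = 0.2585 W.
Step 8 — Reactive power: Q = Im(S) = -0.01306 VAR.
Step 9 — Apparent power: |S| = 0.2589 VA.
Step 10 — Power factor: PF = P/|S| = 0.9987 (leading).

(a) P = 0.2585 W  (b) Q = -0.01306 VAR  (c) S = 0.2589 VA  (d) PF = 0.9987 (leading)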